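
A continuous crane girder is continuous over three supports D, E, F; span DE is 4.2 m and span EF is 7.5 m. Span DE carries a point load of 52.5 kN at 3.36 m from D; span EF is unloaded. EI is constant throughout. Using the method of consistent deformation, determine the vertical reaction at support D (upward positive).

R_D = 7.786 kN

Insert a hinge at E; M_E is the redundant, and each span becomes simply supported.
End slopes at the hinge E, treating each span as simply supported:
  span DE: point load 52.5 at a = 3.36: Pab(L + a)/(6LEI) = 44.45/EI
  relative rotation θ_0 = (44.45 + 0)/EI = 44.45/EI
A unit hogging moment at E produces rotation L₁/(3EI) + L₂/(3EI) = 3.9/EI.
Slope continuity at E: θ_0 = M_E·3.9/EI, so M_E = 44.45/3.9 = 11.4 kN·m (hogging).
Span DE, ΣM about D with M_E applied at E: R_E^{DE}·4.2 = 176.4 + 11.4, so R_E^{DE} = 44.71 kN and R_D = 52.5 − 44.71 = 7.786 kN.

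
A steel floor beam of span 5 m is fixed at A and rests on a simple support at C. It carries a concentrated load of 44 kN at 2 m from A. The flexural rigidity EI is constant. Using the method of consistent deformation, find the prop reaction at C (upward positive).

Release the roller at C. Primary structure: cantilever fixed at A.
Primary-structure tip deflection at C by superposition:
  point load 44 at a = 2: Pa²(3L − a)/(6EI) = 381.3/EI
Flexibility coefficient — unit upward force at C: δ_{CC} = L³/(3EI) = 41.67/EI.
The prop prevents deflection at C: R_C = δ_0/δ_{CC} = 381.3/41.67 = 9.152 kN.

R_C = 9.152 kN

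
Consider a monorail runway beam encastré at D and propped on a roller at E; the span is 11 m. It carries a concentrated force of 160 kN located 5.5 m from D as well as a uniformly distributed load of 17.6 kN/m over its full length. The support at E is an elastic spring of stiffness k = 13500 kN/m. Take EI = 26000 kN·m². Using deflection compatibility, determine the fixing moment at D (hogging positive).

M_D = 602 kN·m

Remove the prop at E; the released (primary) structure is a cantilever built in at D.
Deflection at E on the released cantilever, summing each load's contribution:
  point load 160 at a = 5.5: Pa²(3L − a)/(6EI) = 22183/EI
  UDL 17.6: wL⁴/(8EI) = 32210/EI
  δ_0 = 54394/EI
Flexibility coefficient — unit upward force at E: δ_{EE} = L³/(3EI) = 443.7/EI.
With EI = 26000 kN·m²: δ_0 = 2.0921 m and δ_{EE} = 0.017064 m/kN.
Compatibility — the spring shortens by R_E/k under the reaction it provides: δ_0 − R_E·δ_{EE} = R_E/k. With 1/k = 0.000074 m/kN, R_E = δ_0 / (δ_{EE} + 1/k) = 2.0921 / (0.017064 + 0.000074) = 122.1 kN.
Moment equilibrium about D: M_D = Σ(load moments about D) − R_E·L = 1945 − 122.1×11 = 602 kN·m.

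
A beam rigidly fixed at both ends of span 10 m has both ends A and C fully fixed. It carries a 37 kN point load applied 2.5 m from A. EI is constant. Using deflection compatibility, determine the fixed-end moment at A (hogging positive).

Take the two fixed-end moments M_A, M_C as redundants; the released structure is the simple span AC.
Simple-span end rotations at A and C under the given loads:
  at A: point load 37 at a = 2.5: Pab(L + b)/(6LEI) = 202.3/EI
  at C: point load 37 at a = 2.5: Pab(L + a)/(6LEI) = 144.5/EI
  θ_A0 = 202.3/EI,  θ_C0 = 144.5/EI
Flexibility coefficients: a unit moment at one end gives L/(3EI) there and L/(6EI) at the far end, so f₁₁ = f₂₂ = 3.333/EI and f₁₂ = f₂₁ = 1.667/EI.
Compatibility — zero rotation at each built-in end:
  3.333 M_A + 1.667 M_C = 202.3
  1.667 M_A + 3.333 M_C = 144.5
Solving the pair gives M_A = 52.03 kN·m and M_C = 17.34 kN·m (hogging).

M_A = 52.03 kN·m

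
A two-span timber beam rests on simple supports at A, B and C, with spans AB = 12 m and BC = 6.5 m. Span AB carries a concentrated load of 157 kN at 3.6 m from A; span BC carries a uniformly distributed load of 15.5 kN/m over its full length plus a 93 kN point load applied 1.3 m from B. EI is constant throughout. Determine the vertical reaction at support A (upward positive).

Release continuity at B by inserting a hinge; the redundant is the internal moment M_B. The primary structure is two simply-supported spans AB and BC.
End slopes at the hinge B, treating each span as simply supported:
  span AB: point load 157 at a = 3.6: Pab(L + a)/(6LEI) = 1029/EI
  span BC: UDL 15.5: wL³/(24EI) = 177.4/EI
  span BC: point load 93 at a = 1.3: Pab(L + b)/(6LEI) = 188.6/EI
  relative rotation θ_0 = (1029 + 366)/EI = 1395/EI
A unit hogging moment at B produces rotation L₁/(3EI) + L₂/(3EI) = 6.167/EI.
Slope continuity at B: θ_0 = M_B·6.167/EI, so M_B = 1395/6.167 = 226.2 kN·m (hogging).
Span AB, ΣM about A with M_B applied at B: R_B^{AB}·12 = 565.2 + 226.2, so R_B^{AB} = 65.95 kN and R_A = 157 − 65.95 = 91.05 kN.

R_A = 91.05 kN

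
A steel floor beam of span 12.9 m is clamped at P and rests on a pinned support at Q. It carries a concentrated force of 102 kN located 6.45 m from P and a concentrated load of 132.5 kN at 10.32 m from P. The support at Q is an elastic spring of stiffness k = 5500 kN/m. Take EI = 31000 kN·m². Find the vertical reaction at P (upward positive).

Take the reaction at Q as the redundant and release it; the primary structure is a cantilever fixed at P.
Downward deflection at the released point Q due to the loads:
  point load 102 at a = 6.45: Pa²(3L − a)/(6EI) = 22809/EI
  point load 132.5 at a = 10.32: Pa²(3L − a)/(6EI) = 66748/EI
  δ_0 = 89556/EI
Flexibility coefficient — unit upward force at Q: δ_{QQ} = L³/(3EI) = 715.6/EI.
With EI = 31000 kN·m²: δ_0 = 2.8889 m and δ_{QQ} = 0.023083 m/kN.
Compatibility — the spring shortens by R_Q/k under the reaction it provides: δ_0 − R_Q·δ_{QQ} = R_Q/k. With 1/k = 0.000182 m/kN, R_Q = δ_0 / (δ_{QQ} + 1/k) = 2.8889 / (0.023083 + 0.000182) = 124.2 kN.
Vertical equilibrium: R_P = ΣP − R_Q = 234.5 − 124.2 = 110.3 kN.

R_P = 110.3 kN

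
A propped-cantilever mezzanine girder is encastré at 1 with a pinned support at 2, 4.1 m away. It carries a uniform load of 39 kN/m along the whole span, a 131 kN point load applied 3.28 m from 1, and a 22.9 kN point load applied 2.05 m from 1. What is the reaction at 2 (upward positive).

R_2 = 159.3 kN

Remove the prop at 2; the released (primary) structure is a cantilever built in at 1.
Free-end deflection of the primary structure under the applied loading (downward +):
  UDL 39: wL⁴/(8EI) = 1378/EI
  point load 131 at a = 3.28: Pa²(3L − a)/(6EI) = 2119/EI
  point load 22.9 at a = 2.05: Pa²(3L − a)/(6EI) = 164.4/EI
  δ_0 = 3661/EI
Flexibility coefficient — unit upward force at 2: δ_{22} = L³/(3EI) = 22.97/EI.
Compatibility at 2: δ_0 − R_2·δ_{22} = 0, so R_2 = 3661/22.97 = 159.3 kN.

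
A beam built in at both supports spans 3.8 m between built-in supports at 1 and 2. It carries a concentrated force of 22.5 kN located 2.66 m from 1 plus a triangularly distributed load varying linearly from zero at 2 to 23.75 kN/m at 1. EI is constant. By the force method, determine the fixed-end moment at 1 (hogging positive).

Take the two fixed-end moments M_1, M_2 as redundants; the released structure is the simple span 12.
On the primary (simply-supported) span, the end slopes from the loading are:
  at 1: point load 22.5 at a = 2.66: Pab(L + b)/(6LEI) = 14.78/EI
  at 2: point load 22.5 at a = 2.66: Pab(L + a)/(6LEI) = 19.33/EI
  at 1: triangular load, peak 23.75: w₀L³/(45EI) = 28.96/EI
  at 2: triangular load, peak 23.75: 7w₀L³/(360EI) = 25.34/EI
  θ_10 = 43.74/EI,  θ_20 = 44.67/EI
Flexibility coefficients: a unit moment at one end gives L/(3EI) there and L/(6EI) at the far end, so f₁₁ = f₂₂ = 1.267/EI and f₁₂ = f₂₁ = 0.6333/EI.
Compatibility — zero rotation at each built-in end:
  1.267 M_1 + 0.6333 M_2 = 43.74
  0.6333 M_1 + 1.267 M_2 = 44.67
Solving the pair gives M_1 = 22.53 kN·m and M_2 = 24 kN·m (hogging).

M_1 = 22.53 kN·m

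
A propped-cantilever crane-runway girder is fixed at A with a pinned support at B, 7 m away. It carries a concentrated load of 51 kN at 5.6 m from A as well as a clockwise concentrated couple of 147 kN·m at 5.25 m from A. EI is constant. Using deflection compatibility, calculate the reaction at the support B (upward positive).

R_B = 65.44 kN

Release the roller at B. Primary structure: cantilever fixed at A.
Downward deflection at the released point B due to the loads:
  point load 51 at a = 5.6: Pa²(3L − a)/(6EI) = 4105/EI
  clockwise couple 147 at a = 5.25: M₀a(2L − a)/(2EI) = 3376/EI
  δ_0 = 7481/EI
Tip deflection under a unit load at B: L³/(3EI) = 114.3/EI.
Compatibility at B: δ_0 − R_B·δ_{BB} = 0, so R_B = 7481/114.3 = 65.44 kN.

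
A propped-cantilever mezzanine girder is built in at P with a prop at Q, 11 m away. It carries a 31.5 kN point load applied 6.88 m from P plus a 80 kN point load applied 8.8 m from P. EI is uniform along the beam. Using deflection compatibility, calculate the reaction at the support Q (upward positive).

R_Q = 70.95 kN

Take the reaction at Q as the redundant and release it; the primary structure is a cantilever fixed at P.
Primary-structure tip deflection at Q by superposition:
  point load 31.5 at a = 6.88: Pa²(3L − a)/(6EI) = 6491/EI
  point load 80 at a = 8.8: Pa²(3L − a)/(6EI) = 24987/EI
  δ_0 = 31478/EI
Tip deflection under a unit load at Q: L³/(3EI) = 443.7/EI.
Compatibility at Q: δ_0 − R_Q·δ_{QQ} = 0, so R_Q = 31478/443.7 = 70.95 kN.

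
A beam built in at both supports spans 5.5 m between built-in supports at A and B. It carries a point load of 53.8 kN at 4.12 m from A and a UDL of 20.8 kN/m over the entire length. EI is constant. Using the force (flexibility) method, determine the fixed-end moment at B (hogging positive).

M_B = 94.09 kN·m

Release both end moments; the primary structure is a simply-supported span AB with redundants M_A and M_B.
On the primary (simply-supported) span, the end slopes from the loading are:
  at A: point load 53.8 at a = 4.12: Pab(L + b)/(6LEI) = 63.77/EI
  at B: point load 53.8 at a = 4.12: Pab(L + a)/(6LEI) = 89.17/EI
  at A: UDL 20.8: wL³/(24EI) = 144.2/EI
  at B: UDL 20.8: wL³/(24EI) = 144.2/EI
  θ_A0 = 208/EI,  θ_B0 = 233.4/EI
Flexibility coefficients: a unit moment at one end gives L/(3EI) there and L/(6EI) at the far end, so f₁₁ = f₂₂ = 1.833/EI and f₁₂ = f₂₁ = 0.9167/EI.
Compatibility — zero rotation at each built-in end:
  1.833 M_A + 0.9167 M_B = 208
  0.9167 M_A + 1.833 M_B = 233.4
Solving the pair gives M_A = 66.39 kN·m and M_B = 94.09 kN·m (hogging).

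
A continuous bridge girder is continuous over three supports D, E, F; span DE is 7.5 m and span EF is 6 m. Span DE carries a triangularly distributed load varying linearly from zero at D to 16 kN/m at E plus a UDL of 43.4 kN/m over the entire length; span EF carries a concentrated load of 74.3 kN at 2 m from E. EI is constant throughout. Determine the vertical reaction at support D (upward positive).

Release continuity at E by inserting a hinge; the redundant is the internal moment M_E. The primary structure is two simply-supported spans DE and EF.
Discontinuity in slope at E on the released structure — sum the simple-span end rotations:
  span DE: triangular load, peak 16: w₀L³/(45EI) = 150/EI
  span DE: UDL 43.4: wL³/(24EI) = 762.9/EI
  span EF: point load 74.3 at a = 2: Pab(L + b)/(6LEI) = 165.1/EI
  relative rotation θ_0 = (912.9 + 165.1)/EI = 1078/EI
A unit hogging moment at E produces rotation L₁/(3EI) + L₂/(3EI) = 4.5/EI.
Compatibility: M_E·(L₁+L₂)/(3EI) = θ_0, giving M_E = 239.6 kN·m (hogging).
Span DE, ΣM about D with M_E applied at E: R_E^{DE}·7.5 = 1521 + 239.6, so R_E^{DE} = 234.7 kN and R_D = 385.5 − 234.7 = 150.8 kN.

R_D = 150.8 kN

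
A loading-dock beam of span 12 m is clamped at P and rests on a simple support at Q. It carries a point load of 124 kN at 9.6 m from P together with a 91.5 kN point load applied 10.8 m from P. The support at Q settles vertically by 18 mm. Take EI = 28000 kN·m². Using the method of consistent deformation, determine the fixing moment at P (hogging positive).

Remove the prop at Q; the released (primary) structure is a cantilever built in at P.
Deflection at Q on the released cantilever, summing each load's contribution:
  point load 124 at a = 9.6: Pa²(3L − a)/(6EI) = 50282/EI
  point load 91.5 at a = 10.8: Pa²(3L − a)/(6EI) = 44825/EI
  δ_0 = 95107/EI
Tip deflection under a unit load at Q: L³/(3EI) = 576/EI.
With EI = 28000 kN·m²: δ_0 = 3.3967 m and δ_{QQ} = 0.020571 m/kN.
Compatibility — the beam at Q must follow the support down by 0.018 m: δ_0 − R_Q·δ_{QQ} = 0.018, so R_Q = (3.3967 − 0.018)/0.020571 = 164.2 kN.
Moment equilibrium about P: M_P = Σ(load moments about P) − R_Q·L = 2179 − 164.2×12 = 207.7 kN·m.

M_P = 207.7 kN·m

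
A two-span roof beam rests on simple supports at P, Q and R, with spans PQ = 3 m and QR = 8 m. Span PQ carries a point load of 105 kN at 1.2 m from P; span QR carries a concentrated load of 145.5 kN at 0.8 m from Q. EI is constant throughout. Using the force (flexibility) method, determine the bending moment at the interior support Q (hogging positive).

M_Q = 86.81 kN·m

Take M_Q as the redundant. Released structure: two simple spans PQ and QR with a hinge at Q.
Discontinuity in slope at Q on the released structure — sum the simple-span end rotations:
  span PQ: point load 105 at a = 1.2: Pab(L + a)/(6LEI) = 52.92/EI
  span QR: point load 145.5 at a = 0.8: Pab(L + b)/(6LEI) = 265.4/EI
  relative rotation θ_0 = (52.92 + 265.4)/EI = 318.3/EI
A unit hogging moment at Q produces rotation L₁/(3EI) + L₂/(3EI) = 3.667/EI.
Slope continuity at Q: θ_0 = M_Q·3.667/EI, so M_Q = 318.3/3.667 = 86.81 kN·m (hogging).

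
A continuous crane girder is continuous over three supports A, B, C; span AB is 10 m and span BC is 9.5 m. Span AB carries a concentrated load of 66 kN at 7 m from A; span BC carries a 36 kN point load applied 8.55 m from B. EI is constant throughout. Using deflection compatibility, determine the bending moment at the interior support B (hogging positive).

M_B = 68.66 kN·m

Insert a hinge at B; M_B is the redundant, and each span becomes simply supported.
End slopes at the hinge B, treating each span as simply supported:
  span AB: point load 66 at a = 7: Pab(L + a)/(6LEI) = 392.7/EI
  span BC: point load 36 at a = 8.55: Pab(L + b)/(6LEI) = 53.61/EI
  relative rotation θ_0 = (392.7 + 53.61)/EI = 446.3/EI
A unit hogging moment at B produces rotation L₁/(3EI) + L₂/(3EI) = 6.5/EI.
Compatibility: M_B·(L₁+L₂)/(3EI) = θ_0, giving M_B = 68.66 kN·m (hogging).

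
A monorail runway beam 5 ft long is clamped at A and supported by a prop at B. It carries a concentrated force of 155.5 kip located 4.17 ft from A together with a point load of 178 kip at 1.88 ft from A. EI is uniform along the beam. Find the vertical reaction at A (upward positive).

R_A = 183.3 kip

Release the roller at B. Primary structure: cantilever fixed at A.
Deflection at B on the released cantilever, summing each load's contribution:
  point load 155.5 at a = 4.17: Pa²(3L − a)/(6EI) = 4881/EI
  point load 178 at a = 1.88: Pa²(3L − a)/(6EI) = 1376/EI
  δ_0 = 6256/EI
Flexibility coefficient — unit upward force at B: δ_{BB} = L³/(3EI) = 41.67/EI.
Compatibility at B: δ_0 − R_B·δ_{BB} = 0, so R_B = 6256/41.67 = 150.2 kip.
Vertical equilibrium: R_A = ΣP − R_B = 333.5 − 150.2 = 183.3 kip.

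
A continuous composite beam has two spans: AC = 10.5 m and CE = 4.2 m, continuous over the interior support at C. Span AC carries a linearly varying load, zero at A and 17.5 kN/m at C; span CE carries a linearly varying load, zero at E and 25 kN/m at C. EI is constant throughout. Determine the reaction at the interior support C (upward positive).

R_C = 129.7 kN

Insert a hinge at C; M_C is the redundant, and each span becomes simply supported.
Rotations at C on the released spans (each span's end-slope, ×1/EI):
  span AC: triangular load, peak 17.5: w₀L³/(45EI) = 450.2/EI
  span CE: triangular load, peak 25: w₀L³/(45EI) = 41.16/EI
  relative rotation θ_0 = (450.2 + 41.16)/EI = 491.3/EI
A unit hogging moment at C produces rotation L₁/(3EI) + L₂/(3EI) = 4.9/EI.
Slope continuity at C: θ_0 = M_C·4.9/EI, so M_C = 491.3/4.9 = 100.3 kN·m (hogging).
Span AC, ΣM about A with M_C applied at C: R_C^{AC}·10.5 = 643.1 + 100.3, so R_C^{AC} = 70.8 kN and R_A = 91.88 − 70.8 = 21.07 kN.
Span CE, ΣM about E: R_C^{CE}·4.2 = 147 + 100.3, so R_C^{CE} = 58.88 kN and R_E = 52.5 − 58.88 = -6.375 kN.
R_C = 70.8 + 58.88 = 129.7 kN.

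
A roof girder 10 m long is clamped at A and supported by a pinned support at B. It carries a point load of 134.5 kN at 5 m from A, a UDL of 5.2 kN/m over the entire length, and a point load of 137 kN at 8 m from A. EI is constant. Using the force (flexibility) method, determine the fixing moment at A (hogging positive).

Remove the prop at B; the released (primary) structure is a cantilever built in at A.
Free-end deflection of the primary structure under the applied loading (downward +):
  point load 134.5 at a = 5: Pa²(3L − a)/(6EI) = 14010/EI
  UDL 5.2: wL⁴/(8EI) = 6500/EI
  point load 137 at a = 8: Pa²(3L − a)/(6EI) = 32149/EI
  δ_0 = 52660/EI
Tip deflection under a unit load at B: L³/(3EI) = 333.3/EI.
Compatibility at B: δ_0 − R_B·δ_{BB} = 0, so R_B = 52660/333.3 = 158 kN.
Moment equilibrium about A: M_A = Σ(load moments about A) − R_B·L = 2028 − 158×10 = 448.7 kN·m.

M_A = 448.7 kN·m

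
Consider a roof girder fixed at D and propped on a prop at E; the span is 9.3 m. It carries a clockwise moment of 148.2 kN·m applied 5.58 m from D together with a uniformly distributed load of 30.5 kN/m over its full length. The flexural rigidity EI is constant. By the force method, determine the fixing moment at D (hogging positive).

Take the reaction at E as the redundant and release it; the primary structure is a cantilever fixed at D.
Free-end deflection of the primary structure under the applied loading (downward +):
  clockwise couple 148.2 at a = 5.58: M₀a(2L − a)/(2EI) = 5383/EI
  UDL 30.5: wL⁴/(8EI) = 28519/EI
  δ_0 = 33903/EI
Tip deflection under a unit load at E: L³/(3EI) = 268.1/EI.
Compatibility at E: δ_0 − R_E·δ_{EE} = 0, so R_E = 33903/268.1 = 126.4 kN.
Moment equilibrium about D: M_D = Σ(load moments about D) − R_E·L = 1467 − 126.4×9.3 = 291.2 kN·m.

M_D = 291.2 kN·m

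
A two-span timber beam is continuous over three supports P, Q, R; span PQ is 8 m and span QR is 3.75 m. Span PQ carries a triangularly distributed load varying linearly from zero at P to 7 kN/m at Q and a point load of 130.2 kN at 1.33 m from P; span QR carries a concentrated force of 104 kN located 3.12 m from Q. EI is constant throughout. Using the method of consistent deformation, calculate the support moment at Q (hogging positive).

M_Q = 87.82 kN·m

Release continuity at Q by inserting a hinge; the redundant is the internal moment M_Q. The primary structure is two simply-supported spans PQ and QR.
End slopes at the hinge Q, treating each span as simply supported:
  span PQ: triangular load, peak 7: w₀L³/(45EI) = 79.64/EI
  span PQ: point load 130.2 at a = 1.33: Pab(L + a)/(6LEI) = 224.5/EI
  span QR: point load 104 at a = 3.12: Pab(L + b)/(6LEI) = 39.79/EI
  relative rotation θ_0 = (304.2 + 39.79)/EI = 343.9/EI
A unit hogging moment at Q produces rotation L₁/(3EI) + L₂/(3EI) = 3.917/EI.
Compatibility: M_Q·(L₁+L₂)/(3EI) = θ_0, giving M_Q = 87.82 kN·m (hogging).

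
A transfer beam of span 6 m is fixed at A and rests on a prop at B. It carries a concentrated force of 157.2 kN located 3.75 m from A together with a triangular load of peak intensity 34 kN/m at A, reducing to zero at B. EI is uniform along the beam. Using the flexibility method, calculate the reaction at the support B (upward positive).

Take the reaction at B as the redundant and release it; the primary structure is a cantilever fixed at A.
Deflection at B on the released cantilever, summing each load's contribution:
  point load 157.2 at a = 3.75: Pa²(3L − a)/(6EI) = 5250/EI
  triangular load, peak 34 at the fixed end: w₀L⁴/(30EI) = 1469/EI
  δ_0 = 6719/EI
Tip deflection under a unit load at B: L³/(3EI) = 72/EI.
The prop prevents deflection at B: R_B = δ_0/δ_{BB} = 6719/72 = 93.32 kN.

R_B = 93.32 kN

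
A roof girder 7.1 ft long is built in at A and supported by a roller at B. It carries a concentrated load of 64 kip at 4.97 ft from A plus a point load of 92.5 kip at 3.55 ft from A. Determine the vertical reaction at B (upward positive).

Release the roller at B. Primary structure: cantilever fixed at A.
Free-end deflection of the primary structure under the applied loading (downward +):
  point load 64 at a = 4.97: Pa²(3L − a)/(6EI) = 4303/EI
  point load 92.5 at a = 3.55: Pa²(3L − a)/(6EI) = 3449/EI
  δ_0 = 7751/EI
Flexibility coefficient — unit upward force at B: δ_{BB} = L³/(3EI) = 119.3/EI.
The prop prevents deflection at B: R_B = δ_0/δ_{BB} = 7751/119.3 = 64.97 kip.

R_B = 64.97 kip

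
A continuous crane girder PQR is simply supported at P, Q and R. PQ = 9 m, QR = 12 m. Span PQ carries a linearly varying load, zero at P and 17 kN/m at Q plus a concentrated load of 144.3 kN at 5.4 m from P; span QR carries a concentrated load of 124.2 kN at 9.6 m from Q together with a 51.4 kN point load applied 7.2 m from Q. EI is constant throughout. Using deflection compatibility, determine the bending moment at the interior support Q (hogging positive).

M_Q = 287.2 kN·m

Insert a hinge at Q; M_Q is the redundant, and each span becomes simply supported.
End slopes at the hinge Q, treating each span as simply supported:
  span PQ: triangular load, peak 17: w₀L³/(45EI) = 275.4/EI
  span PQ: point load 144.3 at a = 5.4: Pab(L + a)/(6LEI) = 748.1/EI
  span QR: point load 124.2 at a = 9.6: Pab(L + b)/(6LEI) = 572.3/EI
  span QR: point load 51.4 at a = 7.2: Pab(L + b)/(6LEI) = 414.5/EI
  relative rotation θ_0 = (1023 + 986.8)/EI = 2010/EI
A unit hogging moment at Q produces rotation L₁/(3EI) + L₂/(3EI) = 7/EI.
Slope continuity at Q: θ_0 = M_Q·7/EI, so M_Q = 2010/7 = 287.2 kN·m (hogging).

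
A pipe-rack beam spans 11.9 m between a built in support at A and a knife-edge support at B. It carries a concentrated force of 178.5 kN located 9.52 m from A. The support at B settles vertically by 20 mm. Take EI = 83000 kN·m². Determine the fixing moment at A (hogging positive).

Take the reaction at B as the redundant and release it; the primary structure is a cantilever fixed at A.
Deflection at B on the released cantilever, summing each load's contribution:
  point load 178.5 at a = 9.52: Pa²(3L − a)/(6EI) = 70588/EI
Flexibility coefficient — unit upward force at B: δ_{BB} = L³/(3EI) = 561.7/EI.
With EI = 83000 kN·m²: δ_0 = 0.85046 m and δ_{BB} = 0.006768 m/kN.
Compatibility — the beam at B must follow the support down by 0.02 m: δ_0 − R_B·δ_{BB} = 0.02, so R_B = (0.85046 − 0.02)/0.006768 = 122.7 kN.
Moment equilibrium about A: M_A = Σ(load moments about A) − R_B·L = 1699 − 122.7×11.9 = 239.1 kN·m.

M_A = 239.1 kN·m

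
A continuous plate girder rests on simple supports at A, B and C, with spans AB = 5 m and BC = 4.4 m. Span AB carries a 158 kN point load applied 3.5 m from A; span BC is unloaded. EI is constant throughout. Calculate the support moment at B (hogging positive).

Take M_B as the redundant. Released structure: two simple spans AB and BC with a hinge at B.
End slopes at the hinge B, treating each span as simply supported:
  span AB: point load 158 at a = 3.5: Pab(L + a)/(6LEI) = 235/EI
  relative rotation θ_0 = (235 + 0)/EI = 235/EI
A unit hogging moment at B produces rotation L₁/(3EI) + L₂/(3EI) = 3.133/EI.
Slope continuity at B: θ_0 = M_B·3.133/EI, so M_B = 235/3.133 = 75.01 kN·m (hogging).

M_B = 75.01 kN·m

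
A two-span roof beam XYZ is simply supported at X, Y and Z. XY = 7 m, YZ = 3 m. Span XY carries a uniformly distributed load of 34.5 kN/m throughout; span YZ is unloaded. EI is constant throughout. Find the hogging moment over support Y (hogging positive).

Take M_Y as the redundant. Released structure: two simple spans XY and YZ with a hinge at Y.
End slopes at the hinge Y, treating each span as simply supported:
  span XY: UDL 34.5: wL³/(24EI) = 493.1/EI
  relative rotation θ_0 = (493.1 + 0)/EI = 493.1/EI
A unit hogging moment at Y produces rotation L₁/(3EI) + L₂/(3EI) = 3.333/EI.
Compatibility: M_Y·(L₁+L₂)/(3EI) = θ_0, giving M_Y = 147.9 kN·m (hogging).

M_Y = 147.9 kN·m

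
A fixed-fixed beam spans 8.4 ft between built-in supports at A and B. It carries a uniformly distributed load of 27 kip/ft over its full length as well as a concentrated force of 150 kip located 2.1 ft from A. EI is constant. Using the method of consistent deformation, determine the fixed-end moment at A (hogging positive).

M_A = 335.9 kip·ft

Release both end moments; the primary structure is a simply-supported span AB with redundants M_A and M_B.
End rotations of the released simple span under the applied load (×1/EI):
  at A: UDL 27: wL³/(24EI) = 666.8/EI
  at B: UDL 27: wL³/(24EI) = 666.8/EI
  at A: point load 150 at a = 2.1: Pab(L + b)/(6LEI) = 578.8/EI
  at B: point load 150 at a = 2.1: Pab(L + a)/(6LEI) = 413.4/EI
  θ_A0 = 1246/EI,  θ_B0 = 1080/EI
Flexibility coefficients: a unit moment at one end gives L/(3EI) there and L/(6EI) at the far end, so f₁₁ = f₂₂ = 2.8/EI and f₁₂ = f₂₁ = 1.4/EI.
Compatibility — zero rotation at each built-in end:
  2.8 M_A + 1.4 M_B = 1246
  1.4 M_A + 2.8 M_B = 1080
Solving the pair gives M_A = 335.9 kip·ft and M_B = 217.8 kip·ft (hogging).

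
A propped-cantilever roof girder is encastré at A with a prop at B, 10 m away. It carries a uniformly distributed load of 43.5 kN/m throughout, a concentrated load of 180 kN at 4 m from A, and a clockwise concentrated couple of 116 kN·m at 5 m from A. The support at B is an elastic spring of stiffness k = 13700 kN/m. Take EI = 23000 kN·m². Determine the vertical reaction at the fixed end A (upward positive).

Choose R_B as the redundant. The primary structure is the cantilever fixed at A.
Deflection at B on the released cantilever, summing each load's contribution:
  UDL 43.5: wL⁴/(8EI) = 54375/EI
  point load 180 at a = 4: Pa²(3L − a)/(6EI) = 12480/EI
  clockwise couple 116 at a = 5: M₀a(2L − a)/(2EI) = 4350/EI
  δ_0 = 71205/EI
Flexibility coefficient — unit upward force at B: δ_{BB} = L³/(3EI) = 333.3/EI.
With EI = 23000 kN·m²: δ_0 = 3.0959 m and δ_{BB} = 0.014493 m/kN.
Compatibility — the spring shortens by R_B/k under the reaction it provides: δ_0 − R_B·δ_{BB} = R_B/k. With 1/k = 0.000073 m/kN, R_B = δ_0 / (δ_{BB} + 1/k) = 3.0959 / (0.014493 + 0.000073) = 212.5 kN.
Vertical equilibrium: R_A = ΣP − R_B = 615 − 212.5 = 402.5 kN.

R_A = 402.5 kN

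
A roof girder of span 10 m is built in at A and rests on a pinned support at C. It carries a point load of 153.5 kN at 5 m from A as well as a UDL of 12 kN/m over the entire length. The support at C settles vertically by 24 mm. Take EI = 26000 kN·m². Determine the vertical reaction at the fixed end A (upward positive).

Remove the prop at C; the released (primary) structure is a cantilever built in at A.
Downward deflection at the released point C due to the loads:
  point load 153.5 at a = 5: Pa²(3L − a)/(6EI) = 15990/EI
  UDL 12: wL⁴/(8EI) = 15000/EI
  δ_0 = 30990/EI
Flexibility coefficient — unit upward force at C: δ_{CC} = L³/(3EI) = 333.3/EI.
With EI = 26000 kN·m²: δ_0 = 1.1919 m and δ_{CC} = 0.012821 m/kN.
Compatibility — the beam at C must follow the support down by 0.024 m: δ_0 − R_C·δ_{CC} = 0.024, so R_C = (1.1919 − 0.024)/0.012821 = 91.1 kN.
Vertical equilibrium: R_A = ΣP − R_C = 273.5 − 91.1 = 182.4 kN.

R_A = 182.4 kN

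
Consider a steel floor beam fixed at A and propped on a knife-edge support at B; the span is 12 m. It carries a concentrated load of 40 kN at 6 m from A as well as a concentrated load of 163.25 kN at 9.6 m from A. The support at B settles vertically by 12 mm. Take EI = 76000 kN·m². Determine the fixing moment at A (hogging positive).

M_A = 297.1 kN·m

Take the reaction at B as the redundant and release it; the primary structure is a cantilever fixed at A.
Deflection at B on the released cantilever, summing each load's contribution:
  point load 40 at a = 6: Pa²(3L − a)/(6EI) = 7200/EI
  point load 163.25 at a = 9.6: Pa²(3L − a)/(6EI) = 66199/EI
  δ_0 = 73399/EI
Flexibility coefficient — unit upward force at B: δ_{BB} = L³/(3EI) = 576/EI.
With EI = 76000 kN·m²: δ_0 = 0.96577 m and δ_{BB} = 0.007579 m/kN.
Compatibility — the beam at B must follow the support down by 0.012 m: δ_0 − R_B·δ_{BB} = 0.012, so R_B = (0.96577 − 0.012)/0.007579 = 125.8 kN.
Moment equilibrium about A: M_A = Σ(load moments about A) − R_B·L = 1807 − 125.8×12 = 297.1 kN·m.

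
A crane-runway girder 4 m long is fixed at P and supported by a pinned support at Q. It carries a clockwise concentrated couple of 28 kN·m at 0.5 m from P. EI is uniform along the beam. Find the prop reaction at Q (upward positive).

R_Q = 2.461 kN

Remove the prop at Q; the released (primary) structure is a cantilever built in at P.
Primary-structure tip deflection at Q by superposition:
  clockwise couple 28 at a = 0.5: M₀a(2L − a)/(2EI) = 52.5/EI
Flexibility coefficient — unit upward force at Q: δ_{QQ} = L³/(3EI) = 21.33/EI.
The prop prevents deflection at Q: R_Q = δ_0/δ_{QQ} = 52.5/21.33 = 2.461 kN.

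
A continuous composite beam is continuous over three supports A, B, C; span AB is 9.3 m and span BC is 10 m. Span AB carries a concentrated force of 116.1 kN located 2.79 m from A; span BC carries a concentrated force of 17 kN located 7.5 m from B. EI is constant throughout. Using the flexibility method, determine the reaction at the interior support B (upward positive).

R_B = 55.96 kN

Insert a hinge at B; M_B is the redundant, and each span becomes simply supported.
Discontinuity in slope at B on the released structure — sum the simple-span end rotations:
  span AB: point load 116.1 at a = 2.79: Pab(L + a)/(6LEI) = 456.9/EI
  span BC: point load 17 at a = 7.5: Pab(L + b)/(6LEI) = 66.41/EI
  relative rotation θ_0 = (456.9 + 66.41)/EI = 523.3/EI
A unit hogging moment at B produces rotation L₁/(3EI) + L₂/(3EI) = 6.433/EI.
Slope continuity at B: θ_0 = M_B·6.433/EI, so M_B = 523.3/6.433 = 81.34 kN·m (hogging).
Span AB, ΣM about A with M_B applied at B: R_B^{AB}·9.3 = 323.9 + 81.34, so R_B^{AB} = 43.58 kN and R_A = 116.1 − 43.58 = 72.52 kN.
Span BC, ΣM about C: R_B^{BC}·10 = 42.5 + 81.34, so R_B^{BC} = 12.38 kN and R_C = 17 − 12.38 = 4.616 kN.
R_B = 43.58 + 12.38 = 55.96 kN.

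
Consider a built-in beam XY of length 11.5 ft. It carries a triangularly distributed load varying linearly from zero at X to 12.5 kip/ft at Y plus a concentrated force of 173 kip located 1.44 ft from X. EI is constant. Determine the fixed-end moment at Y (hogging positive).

M_Y = 109.9 kip·ft

Take the two fixed-end moments M_X, M_Y as redundants; the released structure is the simple span XY.
On the primary (simply-supported) span, the end slopes from the loading are:
  at X: triangular load, peak 12.5: 7w₀L³/(360EI) = 369.7/EI
  at Y: triangular load, peak 12.5: w₀L³/(45EI) = 422.5/EI
  at X: point load 173 at a = 1.44: Pab(L + b)/(6LEI) = 783.1/EI
  at Y: point load 173 at a = 1.44: Pab(L + a)/(6LEI) = 470/EI
  θ_X0 = 1153/EI,  θ_Y0 = 892.5/EI
Flexibility coefficients: a unit moment at one end gives L/(3EI) there and L/(6EI) at the far end, so f₁₁ = f₂₂ = 3.833/EI and f₁₂ = f₂₁ = 1.917/EI.
Compatibility — zero rotation at each built-in end:
  3.833 M_X + 1.917 M_Y = 1153
  1.917 M_X + 3.833 M_Y = 892.5
Solving the pair gives M_X = 245.7 kip·ft and M_Y = 109.9 kip·ft (hogging).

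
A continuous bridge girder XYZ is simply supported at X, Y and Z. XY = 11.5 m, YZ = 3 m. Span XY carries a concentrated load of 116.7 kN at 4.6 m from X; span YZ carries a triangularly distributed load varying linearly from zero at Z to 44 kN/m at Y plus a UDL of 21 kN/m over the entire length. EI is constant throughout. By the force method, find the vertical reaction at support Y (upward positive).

R_Y = 201.7 kN

Take M_Y as the redundant. Released structure: two simple spans XY and YZ with a hinge at Y.
Discontinuity in slope at Y on the released structure — sum the simple-span end rotations:
  span XY: point load 116.7 at a = 4.6: Pab(L + a)/(6LEI) = 864.3/EI
  span YZ: triangular load, peak 44: w₀L³/(45EI) = 26.4/EI
  span YZ: UDL 21: wL³/(24EI) = 23.62/EI
  relative rotation θ_0 = (864.3 + 50.02)/EI = 914.3/EI
A unit hogging moment at Y produces rotation L₁/(3EI) + L₂/(3EI) = 4.833/EI.
Compatibility: M_Y·(L₁+L₂)/(3EI) = θ_0, giving M_Y = 189.2 kN·m (hogging).
Span XY, ΣM about X with M_Y applied at Y: R_Y^{XY}·11.5 = 536.8 + 189.2, so R_Y^{XY} = 63.13 kN and R_X = 116.7 − 63.13 = 53.57 kN.
Span YZ, ΣM about Z: R_Y^{YZ}·3 = 226.5 + 189.2, so R_Y^{YZ} = 138.6 kN and R_Z = 129 − 138.6 = -9.556 kN.
R_Y = 63.13 + 138.6 = 201.7 kN.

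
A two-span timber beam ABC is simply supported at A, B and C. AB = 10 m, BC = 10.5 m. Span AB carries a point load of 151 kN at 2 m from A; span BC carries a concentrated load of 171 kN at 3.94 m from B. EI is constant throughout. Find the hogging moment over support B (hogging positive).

Release continuity at B by inserting a hinge; the redundant is the internal moment M_B. The primary structure is two simply-supported spans AB and BC.
End slopes at the hinge B, treating each span as simply supported:
  span AB: point load 151 at a = 2: Pab(L + a)/(6LEI) = 483.2/EI
  span BC: point load 171 at a = 3.94: Pab(L + b)/(6LEI) = 1197/EI
  relative rotation θ_0 = (483.2 + 1197)/EI = 1680/EI
A unit hogging moment at B produces rotation L₁/(3EI) + L₂/(3EI) = 6.833/EI.
Slope continuity at B: θ_0 = M_B·6.833/EI, so M_B = 1680/6.833 = 245.9 kN·m (hogging).

M_B = 245.9 kN·m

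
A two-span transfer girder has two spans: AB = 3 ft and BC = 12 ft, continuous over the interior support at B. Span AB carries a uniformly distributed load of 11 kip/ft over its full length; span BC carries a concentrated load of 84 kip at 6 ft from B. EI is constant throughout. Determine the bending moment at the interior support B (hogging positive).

Insert a hinge at B; M_B is the redundant, and each span becomes simply supported.
Discontinuity in slope at B on the released structure — sum the simple-span end rotations:
  span AB: UDL 11: wL³/(24EI) = 12.38/EI
  span BC: point load 84 at a = 6: Pab(L + b)/(6LEI) = 756/EI
  relative rotation θ_0 = (12.38 + 756)/EI = 768.4/EI
A unit hogging moment at B produces rotation L₁/(3EI) + L₂/(3EI) = 5/EI.
Compatibility: M_B·(L₁+L₂)/(3EI) = θ_0, giving M_B = 153.7 kip·ft (hogging).

M_B = 153.7 kip·ft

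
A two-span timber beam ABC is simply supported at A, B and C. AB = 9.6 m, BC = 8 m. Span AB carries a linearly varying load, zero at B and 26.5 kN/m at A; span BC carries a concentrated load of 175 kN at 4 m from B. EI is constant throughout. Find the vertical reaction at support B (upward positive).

Insert a hinge at B; M_B is the redundant, and each span becomes simply supported.
Rotations at B on the released spans (each span's end-slope, ×1/EI):
  span AB: triangular load, peak 26.5: 7w₀L³/(360EI) = 455.9/EI
  span BC: point load 175 at a = 4: Pab(L + b)/(6LEI) = 700/EI
  relative rotation θ_0 = (455.9 + 700)/EI = 1156/EI
A unit hogging moment at B produces rotation L₁/(3EI) + L₂/(3EI) = 5.867/EI.
Slope continuity at B: θ_0 = M_B·5.867/EI, so M_B = 1156/5.867 = 197 kN·m (hogging).
Span AB, ΣM about A with M_B applied at B: R_B^{AB}·9.6 = 407 + 197, so R_B^{AB} = 62.92 kN and R_A = 127.2 − 62.92 = 64.28 kN.
Span BC, ΣM about C: R_B^{BC}·8 = 700 + 197, so R_B^{BC} = 112.1 kN and R_C = 175 − 112.1 = 62.87 kN.
R_B = 62.92 + 112.1 = 175.1 kN.

R_B = 175.1 kN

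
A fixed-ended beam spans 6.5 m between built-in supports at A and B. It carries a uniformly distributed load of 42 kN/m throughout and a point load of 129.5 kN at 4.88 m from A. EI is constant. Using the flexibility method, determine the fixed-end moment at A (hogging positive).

M_A = 187.1 kN·m

Take the two fixed-end moments M_A, M_B as redundants; the released structure is the simple span AB.
End rotations of the released simple span under the applied load (×1/EI):
  at A: UDL 42: wL³/(24EI) = 480.6/EI
  at B: UDL 42: wL³/(24EI) = 480.6/EI
  at A: point load 129.5 at a = 4.88: Pab(L + b)/(6LEI) = 213.2/EI
  at B: point load 129.5 at a = 4.88: Pab(L + a)/(6LEI) = 298.7/EI
  θ_A0 = 693.7/EI,  θ_B0 = 779.3/EI
Flexibility coefficients: a unit moment at one end gives L/(3EI) there and L/(6EI) at the far end, so f₁₁ = f₂₂ = 2.167/EI and f₁₂ = f₂₁ = 1.083/EI.
Compatibility — zero rotation at each built-in end:
  2.167 M_A + 1.083 M_B = 693.7
  1.083 M_A + 2.167 M_B = 779.3
Solving the pair gives M_A = 187.1 kN·m and M_B = 266.1 kN·m (hogging).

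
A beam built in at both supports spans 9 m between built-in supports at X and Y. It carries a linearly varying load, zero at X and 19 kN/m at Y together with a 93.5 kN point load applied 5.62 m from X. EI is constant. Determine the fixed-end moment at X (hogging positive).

Take the two fixed-end moments M_X, M_Y as redundants; the released structure is the simple span XY.
End rotations of the released simple span under the applied load (×1/EI):
  at X: triangular load, peak 19: 7w₀L³/(360EI) = 269.3/EI
  at Y: triangular load, peak 19: w₀L³/(45EI) = 307.8/EI
  at X: point load 93.5 at a = 5.62: Pab(L + b)/(6LEI) = 407.2/EI
  at Y: point load 93.5 at a = 5.62: Pab(L + a)/(6LEI) = 480.9/EI
  θ_X0 = 676.5/EI,  θ_Y0 = 788.7/EI
Flexibility coefficients: a unit moment at one end gives L/(3EI) there and L/(6EI) at the far end, so f₁₁ = f₂₂ = 3/EI and f₁₂ = f₂₁ = 1.5/EI.
Compatibility — zero rotation at each built-in end:
  3 M_X + 1.5 M_Y = 676.5
  1.5 M_X + 3 M_Y = 788.7
Solving the pair gives M_X = 125.4 kN·m and M_Y = 200.2 kN·m (hogging).

M_X = 125.4 kN·m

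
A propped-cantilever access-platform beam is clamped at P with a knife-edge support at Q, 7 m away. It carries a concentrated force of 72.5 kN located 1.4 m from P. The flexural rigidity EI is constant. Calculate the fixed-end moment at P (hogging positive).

M_P = 73.08 kN·m

Remove the prop at Q; the released (primary) structure is a cantilever built in at P.
Deflection at Q on the released cantilever, summing each load's contribution:
  point load 72.5 at a = 1.4: Pa²(3L − a)/(6EI) = 464.2/EI
Tip deflection under a unit load at Q: L³/(3EI) = 114.3/EI.
The prop prevents deflection at Q: R_Q = δ_0/δ_{QQ} = 464.2/114.3 = 4.06 kN.
Moment equilibrium about P: M_P = Σ(load moments about P) − R_Q·L = 101.5 − 4.06×7 = 73.08 kN·m.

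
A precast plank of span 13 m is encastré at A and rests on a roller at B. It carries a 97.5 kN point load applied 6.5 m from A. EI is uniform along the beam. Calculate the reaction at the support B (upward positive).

Choose R_B as the redundant. The primary structure is the cantilever fixed at A.
Primary-structure tip deflection at B by superposition:
  point load 97.5 at a = 6.5: Pa²(3L − a)/(6EI) = 22313/EI
Flexibility coefficient — unit upward force at B: δ_{BB} = L³/(3EI) = 732.3/EI.
The prop prevents deflection at B: R_B = δ_0/δ_{BB} = 22313/732.3 = 30.47 kN.

R_B = 30.47 kN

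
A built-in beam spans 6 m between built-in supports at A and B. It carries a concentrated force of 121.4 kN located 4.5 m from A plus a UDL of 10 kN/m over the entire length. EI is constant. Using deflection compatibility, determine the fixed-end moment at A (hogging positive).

M_A = 64.14 kN·m

Release both end moments; the primary structure is a simply-supported span AB with redundants M_A and M_B.
End rotations of the released simple span under the applied load (×1/EI):
  at A: point load 121.4 at a = 4.5: Pab(L + b)/(6LEI) = 170.7/EI
  at B: point load 121.4 at a = 4.5: Pab(L + a)/(6LEI) = 239/EI
  at A: UDL 10: wL³/(24EI) = 90/EI
  at B: UDL 10: wL³/(24EI) = 90/EI
  θ_A0 = 260.7/EI,  θ_B0 = 329/EI
Flexibility coefficients: a unit moment at one end gives L/(3EI) there and L/(6EI) at the far end, so f₁₁ = f₂₂ = 2/EI and f₁₂ = f₂₁ = 1/EI.
Compatibility — zero rotation at each built-in end:
  2 M_A + 1 M_B = 260.7
  1 M_A + 2 M_B = 329
Solving the pair gives M_A = 64.14 kN·m and M_B = 132.4 kN·m (hogging).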